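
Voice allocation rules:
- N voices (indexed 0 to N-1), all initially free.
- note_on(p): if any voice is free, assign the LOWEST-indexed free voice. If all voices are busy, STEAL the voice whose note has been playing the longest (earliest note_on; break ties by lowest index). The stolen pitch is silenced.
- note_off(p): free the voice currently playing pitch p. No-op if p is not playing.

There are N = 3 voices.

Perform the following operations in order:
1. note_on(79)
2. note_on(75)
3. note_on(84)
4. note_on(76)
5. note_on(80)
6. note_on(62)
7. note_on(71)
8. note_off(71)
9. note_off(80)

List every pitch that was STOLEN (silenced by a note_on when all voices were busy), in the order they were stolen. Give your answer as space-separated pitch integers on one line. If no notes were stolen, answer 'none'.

Op 1: note_on(79): voice 0 is free -> assigned | voices=[79 - -]
Op 2: note_on(75): voice 1 is free -> assigned | voices=[79 75 -]
Op 3: note_on(84): voice 2 is free -> assigned | voices=[79 75 84]
Op 4: note_on(76): all voices busy, STEAL voice 0 (pitch 79, oldest) -> assign | voices=[76 75 84]
Op 5: note_on(80): all voices busy, STEAL voice 1 (pitch 75, oldest) -> assign | voices=[76 80 84]
Op 6: note_on(62): all voices busy, STEAL voice 2 (pitch 84, oldest) -> assign | voices=[76 80 62]
Op 7: note_on(71): all voices busy, STEAL voice 0 (pitch 76, oldest) -> assign | voices=[71 80 62]
Op 8: note_off(71): free voice 0 | voices=[- 80 62]
Op 9: note_off(80): free voice 1 | voices=[- - 62]

Answer: 79 75 84 76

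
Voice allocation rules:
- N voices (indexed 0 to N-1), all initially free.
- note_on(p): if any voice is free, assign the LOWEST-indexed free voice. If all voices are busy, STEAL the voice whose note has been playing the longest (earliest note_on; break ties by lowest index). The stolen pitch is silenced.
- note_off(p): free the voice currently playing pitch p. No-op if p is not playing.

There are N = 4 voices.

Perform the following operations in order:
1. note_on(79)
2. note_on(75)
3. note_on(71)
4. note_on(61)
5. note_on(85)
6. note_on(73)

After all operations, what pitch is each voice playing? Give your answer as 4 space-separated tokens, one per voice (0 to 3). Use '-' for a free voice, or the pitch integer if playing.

Answer: 85 73 71 61

Derivation:
Op 1: note_on(79): voice 0 is free -> assigned | voices=[79 - - -]
Op 2: note_on(75): voice 1 is free -> assigned | voices=[79 75 - -]
Op 3: note_on(71): voice 2 is free -> assigned | voices=[79 75 71 -]
Op 4: note_on(61): voice 3 is free -> assigned | voices=[79 75 71 61]
Op 5: note_on(85): all voices busy, STEAL voice 0 (pitch 79, oldest) -> assign | voices=[85 75 71 61]
Op 6: note_on(73): all voices busy, STEAL voice 1 (pitch 75, oldest) -> assign | voices=[85 73 71 61]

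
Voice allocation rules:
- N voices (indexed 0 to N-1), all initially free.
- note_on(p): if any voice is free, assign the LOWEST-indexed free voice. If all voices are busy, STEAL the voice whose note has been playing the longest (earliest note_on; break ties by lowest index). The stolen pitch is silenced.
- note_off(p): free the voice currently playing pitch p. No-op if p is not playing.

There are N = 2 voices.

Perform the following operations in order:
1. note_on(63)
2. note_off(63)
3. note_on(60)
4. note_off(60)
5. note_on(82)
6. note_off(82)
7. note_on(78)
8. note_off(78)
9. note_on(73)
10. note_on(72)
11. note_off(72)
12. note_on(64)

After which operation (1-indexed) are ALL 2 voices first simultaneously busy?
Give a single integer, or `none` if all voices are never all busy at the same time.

Answer: 10

Derivation:
Op 1: note_on(63): voice 0 is free -> assigned | voices=[63 -]
Op 2: note_off(63): free voice 0 | voices=[- -]
Op 3: note_on(60): voice 0 is free -> assigned | voices=[60 -]
Op 4: note_off(60): free voice 0 | voices=[- -]
Op 5: note_on(82): voice 0 is free -> assigned | voices=[82 -]
Op 6: note_off(82): free voice 0 | voices=[- -]
Op 7: note_on(78): voice 0 is free -> assigned | voices=[78 -]
Op 8: note_off(78): free voice 0 | voices=[- -]
Op 9: note_on(73): voice 0 is free -> assigned | voices=[73 -]
Op 10: note_on(72): voice 1 is free -> assigned | voices=[73 72]
Op 11: note_off(72): free voice 1 | voices=[73 -]
Op 12: note_on(64): voice 1 is free -> assigned | voices=[73 64]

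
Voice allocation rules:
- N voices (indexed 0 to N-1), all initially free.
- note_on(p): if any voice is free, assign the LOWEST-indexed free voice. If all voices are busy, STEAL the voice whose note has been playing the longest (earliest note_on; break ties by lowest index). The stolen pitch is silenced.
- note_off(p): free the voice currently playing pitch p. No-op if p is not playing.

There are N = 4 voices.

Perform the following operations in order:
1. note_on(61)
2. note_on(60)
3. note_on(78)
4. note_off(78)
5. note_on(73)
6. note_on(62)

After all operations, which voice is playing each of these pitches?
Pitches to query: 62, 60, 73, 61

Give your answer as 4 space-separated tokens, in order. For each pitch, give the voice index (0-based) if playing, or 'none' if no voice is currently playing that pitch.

Answer: 3 1 2 0

Derivation:
Op 1: note_on(61): voice 0 is free -> assigned | voices=[61 - - -]
Op 2: note_on(60): voice 1 is free -> assigned | voices=[61 60 - -]
Op 3: note_on(78): voice 2 is free -> assigned | voices=[61 60 78 -]
Op 4: note_off(78): free voice 2 | voices=[61 60 - -]
Op 5: note_on(73): voice 2 is free -> assigned | voices=[61 60 73 -]
Op 6: note_on(62): voice 3 is free -> assigned | voices=[61 60 73 62]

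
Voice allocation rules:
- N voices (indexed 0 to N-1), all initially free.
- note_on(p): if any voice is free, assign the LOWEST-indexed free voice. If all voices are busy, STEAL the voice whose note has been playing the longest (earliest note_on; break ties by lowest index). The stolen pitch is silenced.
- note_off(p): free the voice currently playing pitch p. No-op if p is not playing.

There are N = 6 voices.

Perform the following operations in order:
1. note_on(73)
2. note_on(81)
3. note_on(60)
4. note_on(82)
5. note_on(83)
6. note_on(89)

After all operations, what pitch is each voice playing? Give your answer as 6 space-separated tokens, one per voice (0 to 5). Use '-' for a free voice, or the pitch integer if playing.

Op 1: note_on(73): voice 0 is free -> assigned | voices=[73 - - - - -]
Op 2: note_on(81): voice 1 is free -> assigned | voices=[73 81 - - - -]
Op 3: note_on(60): voice 2 is free -> assigned | voices=[73 81 60 - - -]
Op 4: note_on(82): voice 3 is free -> assigned | voices=[73 81 60 82 - -]
Op 5: note_on(83): voice 4 is free -> assigned | voices=[73 81 60 82 83 -]
Op 6: note_on(89): voice 5 is free -> assigned | voices=[73 81 60 82 83 89]

Answer: 73 81 60 82 83 89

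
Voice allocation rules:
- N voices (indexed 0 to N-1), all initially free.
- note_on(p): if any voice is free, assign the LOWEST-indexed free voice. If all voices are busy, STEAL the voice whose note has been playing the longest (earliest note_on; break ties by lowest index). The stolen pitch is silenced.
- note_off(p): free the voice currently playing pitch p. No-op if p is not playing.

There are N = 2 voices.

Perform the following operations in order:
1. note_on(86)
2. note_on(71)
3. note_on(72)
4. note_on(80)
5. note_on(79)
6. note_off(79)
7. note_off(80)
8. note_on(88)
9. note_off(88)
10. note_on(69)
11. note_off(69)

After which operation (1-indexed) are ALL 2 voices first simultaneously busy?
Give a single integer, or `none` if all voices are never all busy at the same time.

Op 1: note_on(86): voice 0 is free -> assigned | voices=[86 -]
Op 2: note_on(71): voice 1 is free -> assigned | voices=[86 71]
Op 3: note_on(72): all voices busy, STEAL voice 0 (pitch 86, oldest) -> assign | voices=[72 71]
Op 4: note_on(80): all voices busy, STEAL voice 1 (pitch 71, oldest) -> assign | voices=[72 80]
Op 5: note_on(79): all voices busy, STEAL voice 0 (pitch 72, oldest) -> assign | voices=[79 80]
Op 6: note_off(79): free voice 0 | voices=[- 80]
Op 7: note_off(80): free voice 1 | voices=[- -]
Op 8: note_on(88): voice 0 is free -> assigned | voices=[88 -]
Op 9: note_off(88): free voice 0 | voices=[- -]
Op 10: note_on(69): voice 0 is free -> assigned | voices=[69 -]
Op 11: note_off(69): free voice 0 | voices=[- -]

Answer: 2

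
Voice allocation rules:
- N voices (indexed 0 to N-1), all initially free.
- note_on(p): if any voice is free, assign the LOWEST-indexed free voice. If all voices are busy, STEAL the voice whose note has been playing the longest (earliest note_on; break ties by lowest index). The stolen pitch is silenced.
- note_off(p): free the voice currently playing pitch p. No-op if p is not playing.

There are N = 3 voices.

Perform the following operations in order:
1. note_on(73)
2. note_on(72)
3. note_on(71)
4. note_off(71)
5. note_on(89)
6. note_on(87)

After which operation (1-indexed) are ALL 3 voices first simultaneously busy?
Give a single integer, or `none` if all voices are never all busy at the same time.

Answer: 3

Derivation:
Op 1: note_on(73): voice 0 is free -> assigned | voices=[73 - -]
Op 2: note_on(72): voice 1 is free -> assigned | voices=[73 72 -]
Op 3: note_on(71): voice 2 is free -> assigned | voices=[73 72 71]
Op 4: note_off(71): free voice 2 | voices=[73 72 -]
Op 5: note_on(89): voice 2 is free -> assigned | voices=[73 72 89]
Op 6: note_on(87): all voices busy, STEAL voice 0 (pitch 73, oldest) -> assign | voices=[87 72 89]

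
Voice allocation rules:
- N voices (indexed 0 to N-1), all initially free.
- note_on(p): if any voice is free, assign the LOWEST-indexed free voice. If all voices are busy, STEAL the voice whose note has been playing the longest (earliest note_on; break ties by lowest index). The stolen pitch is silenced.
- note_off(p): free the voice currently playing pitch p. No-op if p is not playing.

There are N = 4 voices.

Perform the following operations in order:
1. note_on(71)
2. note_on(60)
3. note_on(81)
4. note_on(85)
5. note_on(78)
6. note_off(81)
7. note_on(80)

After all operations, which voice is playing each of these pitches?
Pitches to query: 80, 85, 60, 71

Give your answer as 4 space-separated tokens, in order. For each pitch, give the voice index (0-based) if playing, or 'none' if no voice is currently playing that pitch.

Answer: 2 3 1 none

Derivation:
Op 1: note_on(71): voice 0 is free -> assigned | voices=[71 - - -]
Op 2: note_on(60): voice 1 is free -> assigned | voices=[71 60 - -]
Op 3: note_on(81): voice 2 is free -> assigned | voices=[71 60 81 -]
Op 4: note_on(85): voice 3 is free -> assigned | voices=[71 60 81 85]
Op 5: note_on(78): all voices busy, STEAL voice 0 (pitch 71, oldest) -> assign | voices=[78 60 81 85]
Op 6: note_off(81): free voice 2 | voices=[78 60 - 85]
Op 7: note_on(80): voice 2 is free -> assigned | voices=[78 60 80 85]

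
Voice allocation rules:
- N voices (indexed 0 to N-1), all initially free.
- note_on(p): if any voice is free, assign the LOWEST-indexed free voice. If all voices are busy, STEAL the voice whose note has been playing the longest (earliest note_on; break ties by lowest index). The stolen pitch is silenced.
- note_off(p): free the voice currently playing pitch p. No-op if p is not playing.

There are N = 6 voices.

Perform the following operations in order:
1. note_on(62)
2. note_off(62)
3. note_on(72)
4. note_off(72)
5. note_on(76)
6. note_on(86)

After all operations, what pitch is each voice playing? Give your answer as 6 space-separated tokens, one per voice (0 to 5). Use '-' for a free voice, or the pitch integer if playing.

Answer: 76 86 - - - -

Derivation:
Op 1: note_on(62): voice 0 is free -> assigned | voices=[62 - - - - -]
Op 2: note_off(62): free voice 0 | voices=[- - - - - -]
Op 3: note_on(72): voice 0 is free -> assigned | voices=[72 - - - - -]
Op 4: note_off(72): free voice 0 | voices=[- - - - - -]
Op 5: note_on(76): voice 0 is free -> assigned | voices=[76 - - - - -]
Op 6: note_on(86): voice 1 is free -> assigned | voices=[76 86 - - - -]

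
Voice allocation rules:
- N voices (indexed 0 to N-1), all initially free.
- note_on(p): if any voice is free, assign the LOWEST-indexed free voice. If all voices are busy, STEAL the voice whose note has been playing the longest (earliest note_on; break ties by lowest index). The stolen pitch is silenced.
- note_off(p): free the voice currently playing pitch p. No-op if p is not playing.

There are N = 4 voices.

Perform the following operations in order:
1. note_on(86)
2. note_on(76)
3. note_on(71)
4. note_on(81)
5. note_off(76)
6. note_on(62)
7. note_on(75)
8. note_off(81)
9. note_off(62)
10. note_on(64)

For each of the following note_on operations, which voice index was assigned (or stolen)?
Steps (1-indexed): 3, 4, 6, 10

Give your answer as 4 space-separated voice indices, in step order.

Answer: 2 3 1 1

Derivation:
Op 1: note_on(86): voice 0 is free -> assigned | voices=[86 - - -]
Op 2: note_on(76): voice 1 is free -> assigned | voices=[86 76 - -]
Op 3: note_on(71): voice 2 is free -> assigned | voices=[86 76 71 -]
Op 4: note_on(81): voice 3 is free -> assigned | voices=[86 76 71 81]
Op 5: note_off(76): free voice 1 | voices=[86 - 71 81]
Op 6: note_on(62): voice 1 is free -> assigned | voices=[86 62 71 81]
Op 7: note_on(75): all voices busy, STEAL voice 0 (pitch 86, oldest) -> assign | voices=[75 62 71 81]
Op 8: note_off(81): free voice 3 | voices=[75 62 71 -]
Op 9: note_off(62): free voice 1 | voices=[75 - 71 -]
Op 10: note_on(64): voice 1 is free -> assigned | voices=[75 64 71 -]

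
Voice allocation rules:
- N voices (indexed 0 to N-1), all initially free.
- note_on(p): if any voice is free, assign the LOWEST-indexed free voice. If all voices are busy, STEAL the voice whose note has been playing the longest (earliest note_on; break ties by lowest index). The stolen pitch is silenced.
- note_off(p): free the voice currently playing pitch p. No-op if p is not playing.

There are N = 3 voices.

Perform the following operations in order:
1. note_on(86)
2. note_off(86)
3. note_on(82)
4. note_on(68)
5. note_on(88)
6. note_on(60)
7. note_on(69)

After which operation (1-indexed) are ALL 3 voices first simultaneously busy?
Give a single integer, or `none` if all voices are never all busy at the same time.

Answer: 5

Derivation:
Op 1: note_on(86): voice 0 is free -> assigned | voices=[86 - -]
Op 2: note_off(86): free voice 0 | voices=[- - -]
Op 3: note_on(82): voice 0 is free -> assigned | voices=[82 - -]
Op 4: note_on(68): voice 1 is free -> assigned | voices=[82 68 -]
Op 5: note_on(88): voice 2 is free -> assigned | voices=[82 68 88]
Op 6: note_on(60): all voices busy, STEAL voice 0 (pitch 82, oldest) -> assign | voices=[60 68 88]
Op 7: note_on(69): all voices busy, STEAL voice 1 (pitch 68, oldest) -> assign | voices=[60 69 88]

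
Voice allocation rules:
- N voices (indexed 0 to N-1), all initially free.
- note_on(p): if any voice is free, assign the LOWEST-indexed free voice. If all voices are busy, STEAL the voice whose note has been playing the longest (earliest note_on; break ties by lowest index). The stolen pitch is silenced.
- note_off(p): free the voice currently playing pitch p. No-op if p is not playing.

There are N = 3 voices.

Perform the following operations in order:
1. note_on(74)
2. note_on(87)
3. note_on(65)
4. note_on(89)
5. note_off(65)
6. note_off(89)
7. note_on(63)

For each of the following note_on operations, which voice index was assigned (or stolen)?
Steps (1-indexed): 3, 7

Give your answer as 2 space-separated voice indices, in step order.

Answer: 2 0

Derivation:
Op 1: note_on(74): voice 0 is free -> assigned | voices=[74 - -]
Op 2: note_on(87): voice 1 is free -> assigned | voices=[74 87 -]
Op 3: note_on(65): voice 2 is free -> assigned | voices=[74 87 65]
Op 4: note_on(89): all voices busy, STEAL voice 0 (pitch 74, oldest) -> assign | voices=[89 87 65]
Op 5: note_off(65): free voice 2 | voices=[89 87 -]
Op 6: note_off(89): free voice 0 | voices=[- 87 -]
Op 7: note_on(63): voice 0 is free -> assigned | voices=[63 87 -]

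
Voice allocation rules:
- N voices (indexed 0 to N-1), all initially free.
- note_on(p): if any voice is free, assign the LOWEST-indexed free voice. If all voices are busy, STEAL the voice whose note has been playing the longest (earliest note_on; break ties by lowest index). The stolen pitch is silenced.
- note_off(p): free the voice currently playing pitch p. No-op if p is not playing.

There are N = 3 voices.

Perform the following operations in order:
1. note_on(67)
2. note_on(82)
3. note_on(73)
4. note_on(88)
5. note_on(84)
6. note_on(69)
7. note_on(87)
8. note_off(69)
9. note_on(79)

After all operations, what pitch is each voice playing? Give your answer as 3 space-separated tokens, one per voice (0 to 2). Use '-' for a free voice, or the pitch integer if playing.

Answer: 87 84 79

Derivation:
Op 1: note_on(67): voice 0 is free -> assigned | voices=[67 - -]
Op 2: note_on(82): voice 1 is free -> assigned | voices=[67 82 -]
Op 3: note_on(73): voice 2 is free -> assigned | voices=[67 82 73]
Op 4: note_on(88): all voices busy, STEAL voice 0 (pitch 67, oldest) -> assign | voices=[88 82 73]
Op 5: note_on(84): all voices busy, STEAL voice 1 (pitch 82, oldest) -> assign | voices=[88 84 73]
Op 6: note_on(69): all voices busy, STEAL voice 2 (pitch 73, oldest) -> assign | voices=[88 84 69]
Op 7: note_on(87): all voices busy, STEAL voice 0 (pitch 88, oldest) -> assign | voices=[87 84 69]
Op 8: note_off(69): free voice 2 | voices=[87 84 -]
Op 9: note_on(79): voice 2 is free -> assigned | voices=[87 84 79]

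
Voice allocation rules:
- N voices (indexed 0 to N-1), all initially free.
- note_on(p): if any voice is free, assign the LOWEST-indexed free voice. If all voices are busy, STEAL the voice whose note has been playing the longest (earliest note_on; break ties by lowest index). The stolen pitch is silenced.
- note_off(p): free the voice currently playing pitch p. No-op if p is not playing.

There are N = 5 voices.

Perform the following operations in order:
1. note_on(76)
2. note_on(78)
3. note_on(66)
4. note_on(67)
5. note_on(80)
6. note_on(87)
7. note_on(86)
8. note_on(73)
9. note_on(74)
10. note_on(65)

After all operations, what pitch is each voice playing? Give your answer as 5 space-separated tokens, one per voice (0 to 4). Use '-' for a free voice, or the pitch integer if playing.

Answer: 87 86 73 74 65

Derivation:
Op 1: note_on(76): voice 0 is free -> assigned | voices=[76 - - - -]
Op 2: note_on(78): voice 1 is free -> assigned | voices=[76 78 - - -]
Op 3: note_on(66): voice 2 is free -> assigned | voices=[76 78 66 - -]
Op 4: note_on(67): voice 3 is free -> assigned | voices=[76 78 66 67 -]
Op 5: note_on(80): voice 4 is free -> assigned | voices=[76 78 66 67 80]
Op 6: note_on(87): all voices busy, STEAL voice 0 (pitch 76, oldest) -> assign | voices=[87 78 66 67 80]
Op 7: note_on(86): all voices busy, STEAL voice 1 (pitch 78, oldest) -> assign | voices=[87 86 66 67 80]
Op 8: note_on(73): all voices busy, STEAL voice 2 (pitch 66, oldest) -> assign | voices=[87 86 73 67 80]
Op 9: note_on(74): all voices busy, STEAL voice 3 (pitch 67, oldest) -> assign | voices=[87 86 73 74 80]
Op 10: note_on(65): all voices busy, STEAL voice 4 (pitch 80, oldest) -> assign | voices=[87 86 73 74 65]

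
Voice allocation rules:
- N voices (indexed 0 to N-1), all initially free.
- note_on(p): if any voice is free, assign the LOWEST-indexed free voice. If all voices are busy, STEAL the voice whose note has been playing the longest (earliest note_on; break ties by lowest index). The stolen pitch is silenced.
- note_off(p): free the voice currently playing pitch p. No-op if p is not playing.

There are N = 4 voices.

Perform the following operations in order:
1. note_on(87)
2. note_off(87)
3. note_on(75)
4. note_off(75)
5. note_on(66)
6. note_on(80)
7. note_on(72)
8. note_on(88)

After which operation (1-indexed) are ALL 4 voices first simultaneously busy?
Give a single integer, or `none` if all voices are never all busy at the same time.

Op 1: note_on(87): voice 0 is free -> assigned | voices=[87 - - -]
Op 2: note_off(87): free voice 0 | voices=[- - - -]
Op 3: note_on(75): voice 0 is free -> assigned | voices=[75 - - -]
Op 4: note_off(75): free voice 0 | voices=[- - - -]
Op 5: note_on(66): voice 0 is free -> assigned | voices=[66 - - -]
Op 6: note_on(80): voice 1 is free -> assigned | voices=[66 80 - -]
Op 7: note_on(72): voice 2 is free -> assigned | voices=[66 80 72 -]
Op 8: note_on(88): voice 3 is free -> assigned | voices=[66 80 72 88]

Answer: 8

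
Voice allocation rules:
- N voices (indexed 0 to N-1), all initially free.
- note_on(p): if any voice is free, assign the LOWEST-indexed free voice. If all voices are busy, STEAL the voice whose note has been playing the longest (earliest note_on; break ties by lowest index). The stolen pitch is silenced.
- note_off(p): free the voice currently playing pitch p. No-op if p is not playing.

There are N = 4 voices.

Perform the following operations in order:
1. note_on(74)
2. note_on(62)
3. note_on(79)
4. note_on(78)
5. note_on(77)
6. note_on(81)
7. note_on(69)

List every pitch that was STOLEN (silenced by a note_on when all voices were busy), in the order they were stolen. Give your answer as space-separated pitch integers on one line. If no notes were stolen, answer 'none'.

Answer: 74 62 79

Derivation:
Op 1: note_on(74): voice 0 is free -> assigned | voices=[74 - - -]
Op 2: note_on(62): voice 1 is free -> assigned | voices=[74 62 - -]
Op 3: note_on(79): voice 2 is free -> assigned | voices=[74 62 79 -]
Op 4: note_on(78): voice 3 is free -> assigned | voices=[74 62 79 78]
Op 5: note_on(77): all voices busy, STEAL voice 0 (pitch 74, oldest) -> assign | voices=[77 62 79 78]
Op 6: note_on(81): all voices busy, STEAL voice 1 (pitch 62, oldest) -> assign | voices=[77 81 79 78]
Op 7: note_on(69): all voices busy, STEAL voice 2 (pitch 79, oldest) -> assign | voices=[77 81 69 78]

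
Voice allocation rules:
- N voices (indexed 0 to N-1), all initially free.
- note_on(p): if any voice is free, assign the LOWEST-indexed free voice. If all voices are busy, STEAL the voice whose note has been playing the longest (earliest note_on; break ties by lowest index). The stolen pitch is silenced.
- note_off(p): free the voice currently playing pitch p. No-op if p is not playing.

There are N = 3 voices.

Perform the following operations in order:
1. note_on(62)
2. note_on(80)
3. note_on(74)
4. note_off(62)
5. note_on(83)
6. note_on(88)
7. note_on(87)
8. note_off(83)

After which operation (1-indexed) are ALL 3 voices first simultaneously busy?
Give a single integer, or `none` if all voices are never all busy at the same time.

Answer: 3

Derivation:
Op 1: note_on(62): voice 0 is free -> assigned | voices=[62 - -]
Op 2: note_on(80): voice 1 is free -> assigned | voices=[62 80 -]
Op 3: note_on(74): voice 2 is free -> assigned | voices=[62 80 74]
Op 4: note_off(62): free voice 0 | voices=[- 80 74]
Op 5: note_on(83): voice 0 is free -> assigned | voices=[83 80 74]
Op 6: note_on(88): all voices busy, STEAL voice 1 (pitch 80, oldest) -> assign | voices=[83 88 74]
Op 7: note_on(87): all voices busy, STEAL voice 2 (pitch 74, oldest) -> assign | voices=[83 88 87]
Op 8: note_off(83): free voice 0 | voices=[- 88 87]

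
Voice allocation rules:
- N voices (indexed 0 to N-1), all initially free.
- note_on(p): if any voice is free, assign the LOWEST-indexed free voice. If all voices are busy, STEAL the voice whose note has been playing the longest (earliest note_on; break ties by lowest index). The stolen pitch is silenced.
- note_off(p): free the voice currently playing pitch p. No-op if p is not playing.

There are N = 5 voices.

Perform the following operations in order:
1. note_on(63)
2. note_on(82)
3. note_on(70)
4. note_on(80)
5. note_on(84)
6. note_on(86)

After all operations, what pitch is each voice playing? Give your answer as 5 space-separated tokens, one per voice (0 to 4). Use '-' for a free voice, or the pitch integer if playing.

Op 1: note_on(63): voice 0 is free -> assigned | voices=[63 - - - -]
Op 2: note_on(82): voice 1 is free -> assigned | voices=[63 82 - - -]
Op 3: note_on(70): voice 2 is free -> assigned | voices=[63 82 70 - -]
Op 4: note_on(80): voice 3 is free -> assigned | voices=[63 82 70 80 -]
Op 5: note_on(84): voice 4 is free -> assigned | voices=[63 82 70 80 84]
Op 6: note_on(86): all voices busy, STEAL voice 0 (pitch 63, oldest) -> assign | voices=[86 82 70 80 84]

Answer: 86 82 70 80 84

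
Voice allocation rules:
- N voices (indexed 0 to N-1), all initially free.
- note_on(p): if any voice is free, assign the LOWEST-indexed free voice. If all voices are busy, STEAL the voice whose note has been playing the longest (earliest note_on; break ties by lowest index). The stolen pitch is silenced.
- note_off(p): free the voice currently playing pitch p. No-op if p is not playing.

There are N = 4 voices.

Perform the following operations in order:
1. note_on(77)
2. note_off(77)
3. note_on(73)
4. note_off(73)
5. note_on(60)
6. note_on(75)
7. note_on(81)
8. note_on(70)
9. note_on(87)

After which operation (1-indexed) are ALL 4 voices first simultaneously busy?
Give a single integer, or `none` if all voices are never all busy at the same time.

Answer: 8

Derivation:
Op 1: note_on(77): voice 0 is free -> assigned | voices=[77 - - -]
Op 2: note_off(77): free voice 0 | voices=[- - - -]
Op 3: note_on(73): voice 0 is free -> assigned | voices=[73 - - -]
Op 4: note_off(73): free voice 0 | voices=[- - - -]
Op 5: note_on(60): voice 0 is free -> assigned | voices=[60 - - -]
Op 6: note_on(75): voice 1 is free -> assigned | voices=[60 75 - -]
Op 7: note_on(81): voice 2 is free -> assigned | voices=[60 75 81 -]
Op 8: note_on(70): voice 3 is free -> assigned | voices=[60 75 81 70]
Op 9: note_on(87): all voices busy, STEAL voice 0 (pitch 60, oldest) -> assign | voices=[87 75 81 70]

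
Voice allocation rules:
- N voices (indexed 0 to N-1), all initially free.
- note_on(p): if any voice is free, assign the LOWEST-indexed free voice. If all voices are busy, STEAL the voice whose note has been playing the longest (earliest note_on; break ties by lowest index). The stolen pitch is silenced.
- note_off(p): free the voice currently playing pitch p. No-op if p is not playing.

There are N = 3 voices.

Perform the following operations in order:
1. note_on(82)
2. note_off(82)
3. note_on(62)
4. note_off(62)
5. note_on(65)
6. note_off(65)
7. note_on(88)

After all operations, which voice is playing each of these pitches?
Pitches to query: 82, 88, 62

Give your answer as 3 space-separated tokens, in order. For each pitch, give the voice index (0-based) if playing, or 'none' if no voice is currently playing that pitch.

Op 1: note_on(82): voice 0 is free -> assigned | voices=[82 - -]
Op 2: note_off(82): free voice 0 | voices=[- - -]
Op 3: note_on(62): voice 0 is free -> assigned | voices=[62 - -]
Op 4: note_off(62): free voice 0 | voices=[- - -]
Op 5: note_on(65): voice 0 is free -> assigned | voices=[65 - -]
Op 6: note_off(65): free voice 0 | voices=[- - -]
Op 7: note_on(88): voice 0 is free -> assigned | voices=[88 - -]

Answer: none 0 none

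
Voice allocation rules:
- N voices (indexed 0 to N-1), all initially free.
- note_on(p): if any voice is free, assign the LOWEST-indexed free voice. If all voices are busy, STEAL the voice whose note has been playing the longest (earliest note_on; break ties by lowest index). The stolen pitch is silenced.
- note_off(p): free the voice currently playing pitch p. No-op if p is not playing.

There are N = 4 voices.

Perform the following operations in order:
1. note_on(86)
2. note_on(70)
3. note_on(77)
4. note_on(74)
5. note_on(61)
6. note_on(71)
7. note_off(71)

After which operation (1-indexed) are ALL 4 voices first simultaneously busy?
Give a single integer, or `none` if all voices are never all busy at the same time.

Op 1: note_on(86): voice 0 is free -> assigned | voices=[86 - - -]
Op 2: note_on(70): voice 1 is free -> assigned | voices=[86 70 - -]
Op 3: note_on(77): voice 2 is free -> assigned | voices=[86 70 77 -]
Op 4: note_on(74): voice 3 is free -> assigned | voices=[86 70 77 74]
Op 5: note_on(61): all voices busy, STEAL voice 0 (pitch 86, oldest) -> assign | voices=[61 70 77 74]
Op 6: note_on(71): all voices busy, STEAL voice 1 (pitch 70, oldest) -> assign | voices=[61 71 77 74]
Op 7: note_off(71): free voice 1 | voices=[61 - 77 74]

Answer: 4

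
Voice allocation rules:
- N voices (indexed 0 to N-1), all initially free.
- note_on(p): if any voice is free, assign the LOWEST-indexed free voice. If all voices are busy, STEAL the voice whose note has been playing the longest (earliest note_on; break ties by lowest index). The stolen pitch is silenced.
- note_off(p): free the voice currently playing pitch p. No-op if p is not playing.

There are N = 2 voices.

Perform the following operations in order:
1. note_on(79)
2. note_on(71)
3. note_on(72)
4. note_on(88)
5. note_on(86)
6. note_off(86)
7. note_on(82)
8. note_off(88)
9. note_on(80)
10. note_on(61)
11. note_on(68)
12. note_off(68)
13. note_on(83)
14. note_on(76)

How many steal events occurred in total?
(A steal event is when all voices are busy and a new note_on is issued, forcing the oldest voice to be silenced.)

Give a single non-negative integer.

Answer: 6

Derivation:
Op 1: note_on(79): voice 0 is free -> assigned | voices=[79 -]
Op 2: note_on(71): voice 1 is free -> assigned | voices=[79 71]
Op 3: note_on(72): all voices busy, STEAL voice 0 (pitch 79, oldest) -> assign | voices=[72 71]
Op 4: note_on(88): all voices busy, STEAL voice 1 (pitch 71, oldest) -> assign | voices=[72 88]
Op 5: note_on(86): all voices busy, STEAL voice 0 (pitch 72, oldest) -> assign | voices=[86 88]
Op 6: note_off(86): free voice 0 | voices=[- 88]
Op 7: note_on(82): voice 0 is free -> assigned | voices=[82 88]
Op 8: note_off(88): free voice 1 | voices=[82 -]
Op 9: note_on(80): voice 1 is free -> assigned | voices=[82 80]
Op 10: note_on(61): all voices busy, STEAL voice 0 (pitch 82, oldest) -> assign | voices=[61 80]
Op 11: note_on(68): all voices busy, STEAL voice 1 (pitch 80, oldest) -> assign | voices=[61 68]
Op 12: note_off(68): free voice 1 | voices=[61 -]
Op 13: note_on(83): voice 1 is free -> assigned | voices=[61 83]
Op 14: note_on(76): all voices busy, STEAL voice 0 (pitch 61, oldest) -> assign | voices=[76 83]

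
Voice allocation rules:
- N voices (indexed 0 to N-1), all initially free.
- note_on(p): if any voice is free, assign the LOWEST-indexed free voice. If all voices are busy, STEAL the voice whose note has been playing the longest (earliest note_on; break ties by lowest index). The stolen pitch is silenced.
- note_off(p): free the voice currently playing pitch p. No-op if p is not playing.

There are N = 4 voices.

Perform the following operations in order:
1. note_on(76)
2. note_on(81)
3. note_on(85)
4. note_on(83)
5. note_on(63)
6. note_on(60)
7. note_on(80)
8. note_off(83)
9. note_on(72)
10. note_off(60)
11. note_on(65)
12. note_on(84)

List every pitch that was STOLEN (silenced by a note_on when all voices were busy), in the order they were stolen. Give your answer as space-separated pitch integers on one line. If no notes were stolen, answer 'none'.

Answer: 76 81 85 63

Derivation:
Op 1: note_on(76): voice 0 is free -> assigned | voices=[76 - - -]
Op 2: note_on(81): voice 1 is free -> assigned | voices=[76 81 - -]
Op 3: note_on(85): voice 2 is free -> assigned | voices=[76 81 85 -]
Op 4: note_on(83): voice 3 is free -> assigned | voices=[76 81 85 83]
Op 5: note_on(63): all voices busy, STEAL voice 0 (pitch 76, oldest) -> assign | voices=[63 81 85 83]
Op 6: note_on(60): all voices busy, STEAL voice 1 (pitch 81, oldest) -> assign | voices=[63 60 85 83]
Op 7: note_on(80): all voices busy, STEAL voice 2 (pitch 85, oldest) -> assign | voices=[63 60 80 83]
Op 8: note_off(83): free voice 3 | voices=[63 60 80 -]
Op 9: note_on(72): voice 3 is free -> assigned | voices=[63 60 80 72]
Op 10: note_off(60): free voice 1 | voices=[63 - 80 72]
Op 11: note_on(65): voice 1 is free -> assigned | voices=[63 65 80 72]
Op 12: note_on(84): all voices busy, STEAL voice 0 (pitch 63, oldest) -> assign | voices=[84 65 80 72]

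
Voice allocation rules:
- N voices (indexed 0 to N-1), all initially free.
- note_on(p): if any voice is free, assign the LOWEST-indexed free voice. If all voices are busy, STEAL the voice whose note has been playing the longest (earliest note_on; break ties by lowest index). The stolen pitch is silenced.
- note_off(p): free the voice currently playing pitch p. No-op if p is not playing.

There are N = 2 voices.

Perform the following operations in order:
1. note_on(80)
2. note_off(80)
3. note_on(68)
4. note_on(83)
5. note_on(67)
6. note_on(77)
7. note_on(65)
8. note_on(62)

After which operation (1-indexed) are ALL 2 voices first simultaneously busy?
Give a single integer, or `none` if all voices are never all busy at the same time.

Answer: 4

Derivation:
Op 1: note_on(80): voice 0 is free -> assigned | voices=[80 -]
Op 2: note_off(80): free voice 0 | voices=[- -]
Op 3: note_on(68): voice 0 is free -> assigned | voices=[68 -]
Op 4: note_on(83): voice 1 is free -> assigned | voices=[68 83]
Op 5: note_on(67): all voices busy, STEAL voice 0 (pitch 68, oldest) -> assign | voices=[67 83]
Op 6: note_on(77): all voices busy, STEAL voice 1 (pitch 83, oldest) -> assign | voices=[67 77]
Op 7: note_on(65): all voices busy, STEAL voice 0 (pitch 67, oldest) -> assign | voices=[65 77]
Op 8: note_on(62): all voices busy, STEAL voice 1 (pitch 77, oldest) -> assign | voices=[65 62]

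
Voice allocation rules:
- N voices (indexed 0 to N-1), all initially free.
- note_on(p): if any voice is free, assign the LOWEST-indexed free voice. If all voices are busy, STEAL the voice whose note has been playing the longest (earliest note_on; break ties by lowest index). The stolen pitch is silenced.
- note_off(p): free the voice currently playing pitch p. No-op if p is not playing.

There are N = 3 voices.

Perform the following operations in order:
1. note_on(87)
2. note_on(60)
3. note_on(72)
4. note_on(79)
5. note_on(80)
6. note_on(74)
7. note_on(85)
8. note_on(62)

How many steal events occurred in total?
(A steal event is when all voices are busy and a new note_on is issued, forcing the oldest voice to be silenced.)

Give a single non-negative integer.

Answer: 5

Derivation:
Op 1: note_on(87): voice 0 is free -> assigned | voices=[87 - -]
Op 2: note_on(60): voice 1 is free -> assigned | voices=[87 60 -]
Op 3: note_on(72): voice 2 is free -> assigned | voices=[87 60 72]
Op 4: note_on(79): all voices busy, STEAL voice 0 (pitch 87, oldest) -> assign | voices=[79 60 72]
Op 5: note_on(80): all voices busy, STEAL voice 1 (pitch 60, oldest) -> assign | voices=[79 80 72]
Op 6: note_on(74): all voices busy, STEAL voice 2 (pitch 72, oldest) -> assign | voices=[79 80 74]
Op 7: note_on(85): all voices busy, STEAL voice 0 (pitch 79, oldest) -> assign | voices=[85 80 74]
Op 8: note_on(62): all voices busy, STEAL voice 1 (pitch 80, oldest) -> assign | voices=[85 62 74]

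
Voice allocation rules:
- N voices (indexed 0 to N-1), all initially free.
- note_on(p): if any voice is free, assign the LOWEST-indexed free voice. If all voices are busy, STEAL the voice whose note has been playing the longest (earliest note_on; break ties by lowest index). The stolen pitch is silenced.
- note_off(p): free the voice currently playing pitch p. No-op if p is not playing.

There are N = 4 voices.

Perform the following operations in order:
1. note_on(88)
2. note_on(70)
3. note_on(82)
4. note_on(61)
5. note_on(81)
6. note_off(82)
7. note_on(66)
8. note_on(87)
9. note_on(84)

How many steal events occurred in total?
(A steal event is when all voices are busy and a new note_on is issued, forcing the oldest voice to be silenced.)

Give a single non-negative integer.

Op 1: note_on(88): voice 0 is free -> assigned | voices=[88 - - -]
Op 2: note_on(70): voice 1 is free -> assigned | voices=[88 70 - -]
Op 3: note_on(82): voice 2 is free -> assigned | voices=[88 70 82 -]
Op 4: note_on(61): voice 3 is free -> assigned | voices=[88 70 82 61]
Op 5: note_on(81): all voices busy, STEAL voice 0 (pitch 88, oldest) -> assign | voices=[81 70 82 61]
Op 6: note_off(82): free voice 2 | voices=[81 70 - 61]
Op 7: note_on(66): voice 2 is free -> assigned | voices=[81 70 66 61]
Op 8: note_on(87): all voices busy, STEAL voice 1 (pitch 70, oldest) -> assign | voices=[81 87 66 61]
Op 9: note_on(84): all voices busy, STEAL voice 3 (pitch 61, oldest) -> assign | voices=[81 87 66 84]

Answer: 3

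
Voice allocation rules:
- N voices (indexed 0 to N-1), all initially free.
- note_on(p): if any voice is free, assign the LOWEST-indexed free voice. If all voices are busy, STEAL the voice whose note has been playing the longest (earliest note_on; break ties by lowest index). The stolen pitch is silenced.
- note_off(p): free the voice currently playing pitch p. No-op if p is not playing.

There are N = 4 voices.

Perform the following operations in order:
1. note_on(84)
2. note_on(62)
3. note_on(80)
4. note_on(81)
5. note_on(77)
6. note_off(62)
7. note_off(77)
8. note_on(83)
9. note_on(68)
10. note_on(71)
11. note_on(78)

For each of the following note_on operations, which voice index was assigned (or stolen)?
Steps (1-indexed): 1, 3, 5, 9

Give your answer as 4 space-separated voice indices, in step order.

Answer: 0 2 0 1

Derivation:
Op 1: note_on(84): voice 0 is free -> assigned | voices=[84 - - -]
Op 2: note_on(62): voice 1 is free -> assigned | voices=[84 62 - -]
Op 3: note_on(80): voice 2 is free -> assigned | voices=[84 62 80 -]
Op 4: note_on(81): voice 3 is free -> assigned | voices=[84 62 80 81]
Op 5: note_on(77): all voices busy, STEAL voice 0 (pitch 84, oldest) -> assign | voices=[77 62 80 81]
Op 6: note_off(62): free voice 1 | voices=[77 - 80 81]
Op 7: note_off(77): free voice 0 | voices=[- - 80 81]
Op 8: note_on(83): voice 0 is free -> assigned | voices=[83 - 80 81]
Op 9: note_on(68): voice 1 is free -> assigned | voices=[83 68 80 81]
Op 10: note_on(71): all voices busy, STEAL voice 2 (pitch 80, oldest) -> assign | voices=[83 68 71 81]
Op 11: note_on(78): all voices busy, STEAL voice 3 (pitch 81, oldest) -> assign | voices=[83 68 71 78]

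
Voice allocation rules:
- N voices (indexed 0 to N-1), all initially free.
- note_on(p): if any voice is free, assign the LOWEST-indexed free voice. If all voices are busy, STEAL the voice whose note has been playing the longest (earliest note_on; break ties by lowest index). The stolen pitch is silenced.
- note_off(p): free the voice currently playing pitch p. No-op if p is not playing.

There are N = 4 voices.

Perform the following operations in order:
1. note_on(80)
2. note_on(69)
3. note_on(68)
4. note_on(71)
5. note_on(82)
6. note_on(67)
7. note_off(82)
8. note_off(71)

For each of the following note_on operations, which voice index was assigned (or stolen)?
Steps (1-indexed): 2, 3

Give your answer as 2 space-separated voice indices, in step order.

Answer: 1 2

Derivation:
Op 1: note_on(80): voice 0 is free -> assigned | voices=[80 - - -]
Op 2: note_on(69): voice 1 is free -> assigned | voices=[80 69 - -]
Op 3: note_on(68): voice 2 is free -> assigned | voices=[80 69 68 -]
Op 4: note_on(71): voice 3 is free -> assigned | voices=[80 69 68 71]
Op 5: note_on(82): all voices busy, STEAL voice 0 (pitch 80, oldest) -> assign | voices=[82 69 68 71]
Op 6: note_on(67): all voices busy, STEAL voice 1 (pitch 69, oldest) -> assign | voices=[82 67 68 71]
Op 7: note_off(82): free voice 0 | voices=[- 67 68 71]
Op 8: note_off(71): free voice 3 | voices=[- 67 68 -]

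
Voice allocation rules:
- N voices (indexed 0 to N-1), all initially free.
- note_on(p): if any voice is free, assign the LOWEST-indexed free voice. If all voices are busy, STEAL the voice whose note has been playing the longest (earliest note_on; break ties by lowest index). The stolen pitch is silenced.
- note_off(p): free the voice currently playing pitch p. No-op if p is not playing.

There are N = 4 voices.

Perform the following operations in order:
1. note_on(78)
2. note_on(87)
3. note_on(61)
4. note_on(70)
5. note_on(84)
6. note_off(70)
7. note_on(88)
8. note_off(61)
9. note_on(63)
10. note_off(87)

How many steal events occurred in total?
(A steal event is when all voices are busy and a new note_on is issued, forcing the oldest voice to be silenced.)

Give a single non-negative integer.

Op 1: note_on(78): voice 0 is free -> assigned | voices=[78 - - -]
Op 2: note_on(87): voice 1 is free -> assigned | voices=[78 87 - -]
Op 3: note_on(61): voice 2 is free -> assigned | voices=[78 87 61 -]
Op 4: note_on(70): voice 3 is free -> assigned | voices=[78 87 61 70]
Op 5: note_on(84): all voices busy, STEAL voice 0 (pitch 78, oldest) -> assign | voices=[84 87 61 70]
Op 6: note_off(70): free voice 3 | voices=[84 87 61 -]
Op 7: note_on(88): voice 3 is free -> assigned | voices=[84 87 61 88]
Op 8: note_off(61): free voice 2 | voices=[84 87 - 88]
Op 9: note_on(63): voice 2 is free -> assigned | voices=[84 87 63 88]
Op 10: note_off(87): free voice 1 | voices=[84 - 63 88]

Answer: 1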